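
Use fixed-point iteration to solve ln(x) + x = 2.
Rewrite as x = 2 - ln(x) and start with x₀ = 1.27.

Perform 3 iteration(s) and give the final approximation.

Equation: ln(x) + x = 2
Fixed-point form: x = 2 - ln(x)
x₀ = 1.27

x_1 = g(1.270000) = 1.760983
x_2 = g(1.760983) = 1.434128
x_3 = g(1.434128) = 1.639443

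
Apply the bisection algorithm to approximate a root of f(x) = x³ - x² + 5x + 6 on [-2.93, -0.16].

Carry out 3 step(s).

f(x) = x³ - x² + 5x + 6
Initial interval: [-2.93, -0.16]

Iteration 1:
  c_1 = (-2.930000 + (-0.160000))/2 = -1.545000
  f(c_1) = f(-1.545000) = -7.799979
  f(a) × f(c) ≥ 0, new interval: [-1.545000, -0.160000]
Iteration 2:
  c_2 = (-1.545000 + (-0.160000))/2 = -0.852500
  f(c_2) = f(-0.852500) = 0.391184
  f(a) × f(c) < 0, new interval: [-1.545000, -0.852500]
Iteration 3:
  c_3 = (-1.545000 + (-0.852500))/2 = -1.198750
  f(c_3) = f(-1.198750) = -3.153357
  f(a) × f(c) ≥ 0, new interval: [-1.198750, -0.852500]

After 3 iteration(s), the approximation is c_3 = -1.198750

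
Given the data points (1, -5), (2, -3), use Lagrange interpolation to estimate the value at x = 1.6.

Lagrange interpolation formula:
P(x) = Σ yᵢ × Lᵢ(x)
where Lᵢ(x) = Π_{j≠i} (x - xⱼ)/(xᵢ - xⱼ)

L_0(1.6) = (1.6 - 2)/(1 - 2) = 0.400000
L_1(1.6) = (1.6 - 1)/(2 - 1) = 0.600000

P(1.6) = (-5)×L_0(1.6) + (-3)×L_1(1.6)
P(1.6) = -3.800000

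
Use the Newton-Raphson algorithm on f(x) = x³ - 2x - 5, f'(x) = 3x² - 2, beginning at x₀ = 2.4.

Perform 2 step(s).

f(x) = x³ - 2x - 5
f'(x) = 3x² - 2
x₀ = 2.4

Newton-Raphson formula: x_{n+1} = x_n - f(x_n)/f'(x_n)

Iteration 1:
  f(2.400000) = 4.024000
  f'(2.400000) = 15.280000
  x_1 = 2.400000 - 4.024000/15.280000 = 2.136649
Iteration 2:
  f(2.136649) = 0.481082
  f'(2.136649) = 11.695810
  x_2 = 2.136649 - 0.481082/11.695810 = 2.095516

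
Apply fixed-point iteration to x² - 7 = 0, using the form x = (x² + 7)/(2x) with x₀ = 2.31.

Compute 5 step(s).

Equation: x² - 7 = 0
Fixed-point form: x = (x² + 7)/(2x)
x₀ = 2.31

x_1 = g(2.310000) = 2.670152
x_2 = g(2.670152) = 2.645863
x_3 = g(2.645863) = 2.645751
x_4 = g(2.645751) = 2.645751
x_5 = g(2.645751) = 2.645751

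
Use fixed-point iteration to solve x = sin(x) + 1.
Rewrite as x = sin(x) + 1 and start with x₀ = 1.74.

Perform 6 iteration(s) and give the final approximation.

Equation: x = sin(x) + 1
Fixed-point form: x = sin(x) + 1
x₀ = 1.74

x_1 = g(1.740000) = 1.985719
x_2 = g(1.985719) = 1.915147
x_3 = g(1.915147) = 1.941295
x_4 = g(1.941295) = 1.932147
x_5 = g(1.932147) = 1.935420
x_6 = g(1.935420) = 1.934258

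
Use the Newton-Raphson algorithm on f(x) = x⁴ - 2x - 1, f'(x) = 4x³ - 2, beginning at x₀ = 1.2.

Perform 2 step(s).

f(x) = x⁴ - 2x - 1
f'(x) = 4x³ - 2
x₀ = 1.2

Newton-Raphson formula: x_{n+1} = x_n - f(x_n)/f'(x_n)

Iteration 1:
  f(1.200000) = -1.326400
  f'(1.200000) = 4.912000
  x_1 = 1.200000 - (-1.326400)/4.912000 = 1.470033
Iteration 2:
  f(1.470033) = 0.729838
  f'(1.470033) = 10.706937
  x_2 = 1.470033 - 0.729838/10.706937 = 1.401868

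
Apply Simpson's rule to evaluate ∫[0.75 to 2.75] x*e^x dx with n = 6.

f(x) = x*e^x
a = 0.75, b = 2.75, n = 6
h = (b - a)/n = 0.333333

Simpson's rule: (h/3)[f(x₀) + 4f(x₁) + 2f(x₂) + ... + f(xₙ)]

x_0 = 0.7500, f(x_0) = 1.587750, coefficient = 1
x_1 = 1.0833, f(x_1) = 3.200721, coefficient = 4
x_2 = 1.4167, f(x_2) = 5.841417, coefficient = 2
x_3 = 1.7500, f(x_3) = 10.070555, coefficient = 4
x_4 = 2.0833, f(x_4) = 16.731656, coefficient = 2
x_5 = 2.4167, f(x_5) = 27.087053, coefficient = 4
x_6 = 2.7500, f(x_6) = 43.017238, coefficient = 1

I ≈ (0.333333/3) × 251.184446 = 27.909383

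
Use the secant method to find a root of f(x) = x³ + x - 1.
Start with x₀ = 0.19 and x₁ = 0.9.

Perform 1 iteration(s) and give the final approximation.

f(x) = x³ + x - 1
x₀ = 0.19, x₁ = 0.9

Secant formula: x_{n+1} = x_n - f(x_n)(x_n - x_{n-1})/(f(x_n) - f(x_{n-1}))

Iteration 1:
  f(0.190000) = -0.803141
  f(0.900000) = 0.629000
  x_2 = 0.900000 - 0.629000×(0.900000 - 0.190000)/(0.629000 - (-0.803141))
       = 0.588166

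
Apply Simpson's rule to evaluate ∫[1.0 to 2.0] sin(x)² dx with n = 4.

f(x) = sin(x)²
a = 1.0, b = 2.0, n = 4
h = (b - a)/n = 0.250000

Simpson's rule: (h/3)[f(x₀) + 4f(x₁) + 2f(x₂) + ... + f(xₙ)]

x_0 = 1.0000, f(x_0) = 0.708073, coefficient = 1
x_1 = 1.2500, f(x_1) = 0.900572, coefficient = 4
x_2 = 1.5000, f(x_2) = 0.994996, coefficient = 2
x_3 = 1.7500, f(x_3) = 0.968228, coefficient = 4
x_4 = 2.0000, f(x_4) = 0.826822, coefficient = 1

I ≈ (0.250000/3) × 11.000088 = 0.916674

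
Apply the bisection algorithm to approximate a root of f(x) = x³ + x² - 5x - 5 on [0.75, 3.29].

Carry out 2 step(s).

f(x) = x³ + x² - 5x - 5
Initial interval: [0.75, 3.29]

Iteration 1:
  c_1 = (0.750000 + 3.290000)/2 = 2.020000
  f(c_1) = f(2.020000) = -2.777192
  f(a) × f(c) ≥ 0, new interval: [2.020000, 3.290000]
Iteration 2:
  c_2 = (2.020000 + 3.290000)/2 = 2.655000
  f(c_2) = f(2.655000) = 7.489186
  f(a) × f(c) < 0, new interval: [2.020000, 2.655000]

After 2 iteration(s), the approximation is c_2 = 2.655000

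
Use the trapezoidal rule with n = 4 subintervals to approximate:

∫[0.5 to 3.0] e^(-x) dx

f(x) = e^(-x)
a = 0.5, b = 3.0, n = 4
h = (b - a)/n = 0.625000

Trapezoidal rule: (h/2)[f(x₀) + 2f(x₁) + 2f(x₂) + ... + f(xₙ)]

x_0 = 0.5000, f(x_0) = 0.606531, coefficient = 1
x_1 = 1.1250, f(x_1) = 0.324652, coefficient = 2
x_2 = 1.7500, f(x_2) = 0.173774, coefficient = 2
x_3 = 2.3750, f(x_3) = 0.093014, coefficient = 2
x_4 = 3.0000, f(x_4) = 0.049787, coefficient = 1

I ≈ (0.625000/2) × 1.839200 = 0.574750
Exact value: 0.556744
Error: 0.018006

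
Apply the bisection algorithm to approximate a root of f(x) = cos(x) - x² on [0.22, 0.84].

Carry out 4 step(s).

f(x) = cos(x) - x²
Initial interval: [0.22, 0.84]

Iteration 1:
  c_1 = (0.220000 + 0.840000)/2 = 0.530000
  f(c_1) = f(0.530000) = 0.581907
  f(a) × f(c) ≥ 0, new interval: [0.530000, 0.840000]
Iteration 2:
  c_2 = (0.530000 + 0.840000)/2 = 0.685000
  f(c_2) = f(0.685000) = 0.305194
  f(a) × f(c) ≥ 0, new interval: [0.685000, 0.840000]
Iteration 3:
  c_3 = (0.685000 + 0.840000)/2 = 0.762500
  f(c_3) = f(0.762500) = 0.141705
  f(a) × f(c) ≥ 0, new interval: [0.762500, 0.840000]
Iteration 4:
  c_4 = (0.762500 + 0.840000)/2 = 0.801250
  f(c_4) = f(0.801250) = 0.053808
  f(a) × f(c) ≥ 0, new interval: [0.801250, 0.840000]

After 4 iteration(s), the approximation is c_4 = 0.801250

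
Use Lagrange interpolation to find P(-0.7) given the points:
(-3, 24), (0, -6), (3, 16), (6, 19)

Lagrange interpolation formula:
P(x) = Σ yᵢ × Lᵢ(x)
where Lᵢ(x) = Π_{j≠i} (x - xⱼ)/(xᵢ - xⱼ)

L_0(-0.7) = (-0.7 - 0)/(-3 - 0) × (-0.7 - 3)/(-3 - 3) × (-0.7 - 6)/(-3 - 6) = 0.107117
L_1(-0.7) = (-0.7 - (-3))/(0 - (-3)) × (-0.7 - 3)/(0 - 3) × (-0.7 - 6)/(0 - 6) = 1.055870
L_2(-0.7) = (-0.7 - (-3))/(3 - (-3)) × (-0.7 - 0)/(3 - 0) × (-0.7 - 6)/(3 - 6) = -0.199759
L_3(-0.7) = (-0.7 - (-3))/(6 - (-3)) × (-0.7 - 0)/(6 - 0) × (-0.7 - 3)/(6 - 3) = 0.036772

P(-0.7) = 24×L_0(-0.7) + (-6)×L_1(-0.7) + 16×L_2(-0.7) + 19×L_3(-0.7)
P(-0.7) = -6.261895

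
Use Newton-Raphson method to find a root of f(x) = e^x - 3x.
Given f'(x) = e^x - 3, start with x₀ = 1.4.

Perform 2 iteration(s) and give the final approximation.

f(x) = e^x - 3x
f'(x) = e^x - 3
x₀ = 1.4

Newton-Raphson formula: x_{n+1} = x_n - f(x_n)/f'(x_n)

Iteration 1:
  f(1.400000) = -0.144800
  f'(1.400000) = 1.055200
  x_1 = 1.400000 - (-0.144800)/1.055200 = 1.537225
Iteration 2:
  f(1.537225) = 0.039989
  f'(1.537225) = 1.651665
  x_2 = 1.537225 - 0.039989/1.651665 = 1.513014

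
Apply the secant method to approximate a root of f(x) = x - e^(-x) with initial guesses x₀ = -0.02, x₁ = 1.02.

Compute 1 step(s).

f(x) = x - e^(-x)
x₀ = -0.02, x₁ = 1.02

Secant formula: x_{n+1} = x_n - f(x_n)(x_n - x_{n-1})/(f(x_n) - f(x_{n-1}))

Iteration 1:
  f(-0.020000) = -1.040201
  f(1.020000) = 0.659405
  x_2 = 1.020000 - 0.659405×(1.020000 - (-0.020000))/(0.659405 - (-1.040201))
       = 0.616506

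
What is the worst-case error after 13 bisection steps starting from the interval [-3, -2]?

Bisection error bound: |error| ≤ (b-a)/2^n
|error| ≤ (-2 - (-3))/2^13 = 1/2^13
|error| ≤ 0.0001220703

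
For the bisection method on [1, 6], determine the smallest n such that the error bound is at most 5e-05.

We need (b-a)/2^n ≤ 5e-05
(6 - 1)/2^n ≤ 5e-05
5/2^n ≤ 5e-05
2^n ≥ 100000
n ≥ log₂(100000) = 16.61
n ≥ 17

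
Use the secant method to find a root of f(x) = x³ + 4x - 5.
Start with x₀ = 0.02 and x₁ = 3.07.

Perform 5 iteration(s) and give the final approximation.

f(x) = x³ + 4x - 5
x₀ = 0.02, x₁ = 3.07

Secant formula: x_{n+1} = x_n - f(x_n)(x_n - x_{n-1})/(f(x_n) - f(x_{n-1}))

Iteration 1:
  f(0.020000) = -4.919992
  f(3.070000) = 36.214443
  x_2 = 3.070000 - 36.214443×(3.070000 - 0.020000)/(36.214443 - (-4.919992))
       = 0.384803
Iteration 2:
  f(3.070000) = 36.214443
  f(0.384803) = -3.403808
  x_3 = 0.384803 - (-3.403808)×(0.384803 - 3.070000)/(-3.403808 - 36.214443)
       = 0.615502
Iteration 3:
  f(0.384803) = -3.403808
  f(0.615502) = -2.304812
  x_4 = 0.615502 - (-2.304812)×(0.615502 - 0.384803)/(-2.304812 - (-3.403808))
       = 1.099324
Iteration 4:
  f(0.615502) = -2.304812
  f(1.099324) = 0.725843
  x_5 = 1.099324 - 0.725843×(1.099324 - 0.615502)/(0.725843 - (-2.304812))
       = 0.983448
Iteration 5:
  f(1.099324) = 0.725843
  f(0.983448) = -0.115043
  x_6 = 0.983448 - (-0.115043)×(0.983448 - 1.099324)/(-0.115043 - 0.725843)
       = 0.999302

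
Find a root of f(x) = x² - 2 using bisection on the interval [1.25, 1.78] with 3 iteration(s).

f(x) = x² - 2
Initial interval: [1.25, 1.78]

Iteration 1:
  c_1 = (1.250000 + 1.780000)/2 = 1.515000
  f(c_1) = f(1.515000) = 0.295225
  f(a) × f(c) < 0, new interval: [1.250000, 1.515000]
Iteration 2:
  c_2 = (1.250000 + 1.515000)/2 = 1.382500
  f(c_2) = f(1.382500) = -0.088694
  f(a) × f(c) ≥ 0, new interval: [1.382500, 1.515000]
Iteration 3:
  c_3 = (1.382500 + 1.515000)/2 = 1.448750
  f(c_3) = f(1.448750) = 0.098877
  f(a) × f(c) < 0, new interval: [1.382500, 1.448750]

After 3 iteration(s), the approximation is c_3 = 1.448750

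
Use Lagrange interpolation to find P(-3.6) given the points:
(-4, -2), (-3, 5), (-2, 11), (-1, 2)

Lagrange interpolation formula:
P(x) = Σ yᵢ × Lᵢ(x)
where Lᵢ(x) = Π_{j≠i} (x - xⱼ)/(xᵢ - xⱼ)

L_0(-3.6) = (-3.6 - (-3))/(-4 - (-3)) × (-3.6 - (-2))/(-4 - (-2)) × (-3.6 - (-1))/(-4 - (-1)) = 0.416000
L_1(-3.6) = (-3.6 - (-4))/(-3 - (-4)) × (-3.6 - (-2))/(-3 - (-2)) × (-3.6 - (-1))/(-3 - (-1)) = 0.832000
L_2(-3.6) = (-3.6 - (-4))/(-2 - (-4)) × (-3.6 - (-3))/(-2 - (-3)) × (-3.6 - (-1))/(-2 - (-1)) = -0.312000
L_3(-3.6) = (-3.6 - (-4))/(-1 - (-4)) × (-3.6 - (-3))/(-1 - (-3)) × (-3.6 - (-2))/(-1 - (-2)) = 0.064000

P(-3.6) = (-2)×L_0(-3.6) + 5×L_1(-3.6) + 11×L_2(-3.6) + 2×L_3(-3.6)
P(-3.6) = 0.024000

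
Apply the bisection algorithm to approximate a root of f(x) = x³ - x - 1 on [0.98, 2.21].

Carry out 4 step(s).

f(x) = x³ - x - 1
Initial interval: [0.98, 2.21]

Iteration 1:
  c_1 = (0.980000 + 2.210000)/2 = 1.595000
  f(c_1) = f(1.595000) = 1.462720
  f(a) × f(c) < 0, new interval: [0.980000, 1.595000]
Iteration 2:
  c_2 = (0.980000 + 1.595000)/2 = 1.287500
  f(c_2) = f(1.287500) = -0.153268
  f(a) × f(c) ≥ 0, new interval: [1.287500, 1.595000]
Iteration 3:
  c_3 = (1.287500 + 1.595000)/2 = 1.441250
  f(c_3) = f(1.441250) = 0.552517
  f(a) × f(c) < 0, new interval: [1.287500, 1.441250]
Iteration 4:
  c_4 = (1.287500 + 1.441250)/2 = 1.364375
  f(c_4) = f(1.364375) = 0.175435
  f(a) × f(c) < 0, new interval: [1.287500, 1.364375]

After 4 iteration(s), the approximation is c_4 = 1.364375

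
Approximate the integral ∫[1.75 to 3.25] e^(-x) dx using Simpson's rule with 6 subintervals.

f(x) = e^(-x)
a = 1.75, b = 3.25, n = 6
h = (b - a)/n = 0.250000

Simpson's rule: (h/3)[f(x₀) + 4f(x₁) + 2f(x₂) + ... + f(xₙ)]

x_0 = 1.7500, f(x_0) = 0.173774, coefficient = 1
x_1 = 2.0000, f(x_1) = 0.135335, coefficient = 4
x_2 = 2.2500, f(x_2) = 0.105399, coefficient = 2
x_3 = 2.5000, f(x_3) = 0.082085, coefficient = 4
x_4 = 2.7500, f(x_4) = 0.063928, coefficient = 2
x_5 = 3.0000, f(x_5) = 0.049787, coefficient = 4
x_6 = 3.2500, f(x_6) = 0.038774, coefficient = 1

I ≈ (0.250000/3) × 1.620032 = 0.135003
Exact value: 0.135000
Error: 0.000003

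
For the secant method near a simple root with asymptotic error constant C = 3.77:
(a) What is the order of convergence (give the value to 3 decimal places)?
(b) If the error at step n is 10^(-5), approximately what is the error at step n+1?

(a) Secant method has superlinear convergence with order φ = (1+√5)/2 ≈ 1.618.
    This means |e_{n+1}| ≈ C|e_n|^1.618.

(b) With |e_n| = 10^(-5) and C = 3.77:
    |e_{n+1}| ≈ 3.77 × (10^(-5))^1.618 = 3.77 × 10^(-8.09)

(a) ≈ 1.618 (golden ratio); (b) |e_{n+1}| ≈ 3.063e-08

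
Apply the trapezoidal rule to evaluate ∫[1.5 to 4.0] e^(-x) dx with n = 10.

f(x) = e^(-x)
a = 1.5, b = 4.0, n = 10
h = (b - a)/n = 0.250000

Trapezoidal rule: (h/2)[f(x₀) + 2f(x₁) + 2f(x₂) + ... + f(xₙ)]

x_0 = 1.5000, f(x_0) = 0.223130, coefficient = 1
x_1 = 1.7500, f(x_1) = 0.173774, coefficient = 2
x_2 = 2.0000, f(x_2) = 0.135335, coefficient = 2
x_3 = 2.2500, f(x_3) = 0.105399, coefficient = 2
x_4 = 2.5000, f(x_4) = 0.082085, coefficient = 2
x_5 = 2.7500, f(x_5) = 0.063928, coefficient = 2
x_6 = 3.0000, f(x_6) = 0.049787, coefficient = 2
x_7 = 3.2500, f(x_7) = 0.038774, coefficient = 2
x_8 = 3.5000, f(x_8) = 0.030197, coefficient = 2
x_9 = 3.7500, f(x_9) = 0.023518, coefficient = 2
x_10 = 4.0000, f(x_10) = 0.018316, coefficient = 1

I ≈ (0.250000/2) × 1.647041 = 0.205880
Exact value: 0.204815
Error: 0.001066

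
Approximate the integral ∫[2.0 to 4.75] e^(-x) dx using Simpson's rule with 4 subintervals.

f(x) = e^(-x)
a = 2.0, b = 4.75, n = 4
h = (b - a)/n = 0.687500

Simpson's rule: (h/3)[f(x₀) + 4f(x₁) + 2f(x₂) + ... + f(xₙ)]

x_0 = 2.0000, f(x_0) = 0.135335, coefficient = 1
x_1 = 2.6875, f(x_1) = 0.068051, coefficient = 4
x_2 = 3.3750, f(x_2) = 0.034218, coefficient = 2
x_3 = 4.0625, f(x_3) = 0.017206, coefficient = 4
x_4 = 4.7500, f(x_4) = 0.008652, coefficient = 1

I ≈ (0.687500/3) × 0.553450 = 0.126832
Exact value: 0.126684
Error: 0.000149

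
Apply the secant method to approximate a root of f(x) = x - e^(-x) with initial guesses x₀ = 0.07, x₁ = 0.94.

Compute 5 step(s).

f(x) = x - e^(-x)
x₀ = 0.07, x₁ = 0.94

Secant formula: x_{n+1} = x_n - f(x_n)(x_n - x_{n-1})/(f(x_n) - f(x_{n-1}))

Iteration 1:
  f(0.070000) = -0.862394
  f(0.940000) = 0.549372
  x_2 = 0.940000 - 0.549372×(0.940000 - 0.070000)/(0.549372 - (-0.862394))
       = 0.601450
Iteration 2:
  f(0.940000) = 0.549372
  f(0.601450) = 0.053433
  x_3 = 0.601450 - 0.053433×(0.601450 - 0.940000)/(0.053433 - 0.549372)
       = 0.564974
Iteration 3:
  f(0.601450) = 0.053433
  f(0.564974) = -0.003401
  x_4 = 0.564974 - (-0.003401)×(0.564974 - 0.601450)/(-0.003401 - 0.053433)
       = 0.567157
Iteration 4:
  f(0.564974) = -0.003401
  f(0.567157) = 0.000021
  x_5 = 0.567157 - 0.000021×(0.567157 - 0.564974)/(0.000021 - (-0.003401))
       = 0.567143
Iteration 5:
  f(0.567157) = 0.000021
  f(0.567143) = 0.000000
  x_6 = 0.567143 - 0.000000×(0.567143 - 0.567157)/(0.000000 - 0.000021)
       = 0.567143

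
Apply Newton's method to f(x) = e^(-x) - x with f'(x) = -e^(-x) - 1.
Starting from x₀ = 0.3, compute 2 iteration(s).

f(x) = e^(-x) - x
f'(x) = -e^(-x) - 1
x₀ = 0.3

Newton-Raphson formula: x_{n+1} = x_n - f(x_n)/f'(x_n)

Iteration 1:
  f(0.300000) = 0.440818
  f'(0.300000) = -1.740818
  x_1 = 0.300000 - 0.440818/(-1.740818) = 0.553225
Iteration 2:
  f(0.553225) = 0.021868
  f'(0.553225) = -1.575092
  x_2 = 0.553225 - 0.021868/(-1.575092) = 0.567108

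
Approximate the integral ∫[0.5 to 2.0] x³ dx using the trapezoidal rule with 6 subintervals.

f(x) = x³
a = 0.5, b = 2.0, n = 6
h = (b - a)/n = 0.250000

Trapezoidal rule: (h/2)[f(x₀) + 2f(x₁) + 2f(x₂) + ... + f(xₙ)]

x_0 = 0.5000, f(x_0) = 0.125000, coefficient = 1
x_1 = 0.7500, f(x_1) = 0.421875, coefficient = 2
x_2 = 1.0000, f(x_2) = 1.000000, coefficient = 2
x_3 = 1.2500, f(x_3) = 1.953125, coefficient = 2
x_4 = 1.5000, f(x_4) = 3.375000, coefficient = 2
x_5 = 1.7500, f(x_5) = 5.359375, coefficient = 2
x_6 = 2.0000, f(x_6) = 8.000000, coefficient = 1

I ≈ (0.250000/2) × 32.343750 = 4.042969
Exact value: 3.984375
Error: 0.058594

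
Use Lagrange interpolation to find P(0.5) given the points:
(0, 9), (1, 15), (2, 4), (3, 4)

Lagrange interpolation formula:
P(x) = Σ yᵢ × Lᵢ(x)
where Lᵢ(x) = Π_{j≠i} (x - xⱼ)/(xᵢ - xⱼ)

L_0(0.5) = (0.5 - 1)/(0 - 1) × (0.5 - 2)/(0 - 2) × (0.5 - 3)/(0 - 3) = 0.312500
L_1(0.5) = (0.5 - 0)/(1 - 0) × (0.5 - 2)/(1 - 2) × (0.5 - 3)/(1 - 3) = 0.937500
L_2(0.5) = (0.5 - 0)/(2 - 0) × (0.5 - 1)/(2 - 1) × (0.5 - 3)/(2 - 3) = -0.312500
L_3(0.5) = (0.5 - 0)/(3 - 0) × (0.5 - 1)/(3 - 1) × (0.5 - 2)/(3 - 2) = 0.062500

P(0.5) = 9×L_0(0.5) + 15×L_1(0.5) + 4×L_2(0.5) + 4×L_3(0.5)
P(0.5) = 15.875000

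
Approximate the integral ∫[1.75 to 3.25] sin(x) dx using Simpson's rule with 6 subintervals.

f(x) = sin(x)
a = 1.75, b = 3.25, n = 6
h = (b - a)/n = 0.250000

Simpson's rule: (h/3)[f(x₀) + 4f(x₁) + 2f(x₂) + ... + f(xₙ)]

x_0 = 1.7500, f(x_0) = 0.983986, coefficient = 1
x_1 = 2.0000, f(x_1) = 0.909297, coefficient = 4
x_2 = 2.2500, f(x_2) = 0.778073, coefficient = 2
x_3 = 2.5000, f(x_3) = 0.598472, coefficient = 4
x_4 = 2.7500, f(x_4) = 0.381661, coefficient = 2
x_5 = 3.0000, f(x_5) = 0.141120, coefficient = 4
x_6 = 3.2500, f(x_6) = -0.108195, coefficient = 1

I ≈ (0.250000/3) × 9.790818 = 0.815901
Exact value: 0.815884
Error: 0.000018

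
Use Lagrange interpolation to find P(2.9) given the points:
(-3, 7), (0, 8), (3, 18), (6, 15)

Lagrange interpolation formula:
P(x) = Σ yᵢ × Lᵢ(x)
where Lᵢ(x) = Π_{j≠i} (x - xⱼ)/(xᵢ - xⱼ)

L_0(2.9) = (2.9 - 0)/(-3 - 0) × (2.9 - 3)/(-3 - 3) × (2.9 - 6)/(-3 - 6) = -0.005549
L_1(2.9) = (2.9 - (-3))/(0 - (-3)) × (2.9 - 3)/(0 - 3) × (2.9 - 6)/(0 - 6) = 0.033870
L_2(2.9) = (2.9 - (-3))/(3 - (-3)) × (2.9 - 0)/(3 - 0) × (2.9 - 6)/(3 - 6) = 0.982241
L_3(2.9) = (2.9 - (-3))/(6 - (-3)) × (2.9 - 0)/(6 - 0) × (2.9 - 3)/(6 - 3) = -0.010562

P(2.9) = 7×L_0(2.9) + 8×L_1(2.9) + 18×L_2(2.9) + 15×L_3(2.9)
P(2.9) = 17.754025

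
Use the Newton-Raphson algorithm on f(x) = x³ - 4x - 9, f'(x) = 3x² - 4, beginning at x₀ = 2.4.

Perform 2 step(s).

f(x) = x³ - 4x - 9
f'(x) = 3x² - 4
x₀ = 2.4

Newton-Raphson formula: x_{n+1} = x_n - f(x_n)/f'(x_n)

Iteration 1:
  f(2.400000) = -4.776000
  f'(2.400000) = 13.280000
  x_1 = 2.400000 - (-4.776000)/13.280000 = 2.759639
Iteration 2:
  f(2.759639) = 0.977763
  f'(2.759639) = 18.846815
  x_2 = 2.759639 - 0.977763/18.846815 = 2.707759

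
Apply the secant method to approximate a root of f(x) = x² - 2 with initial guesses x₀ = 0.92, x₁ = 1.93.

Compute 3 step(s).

f(x) = x² - 2
x₀ = 0.92, x₁ = 1.93

Secant formula: x_{n+1} = x_n - f(x_n)(x_n - x_{n-1})/(f(x_n) - f(x_{n-1}))

Iteration 1:
  f(0.920000) = -1.153600
  f(1.930000) = 1.724900
  x_2 = 1.930000 - 1.724900×(1.930000 - 0.920000)/(1.724900 - (-1.153600))
       = 1.324772
Iteration 2:
  f(1.930000) = 1.724900
  f(1.324772) = -0.244979
  x_3 = 1.324772 - (-0.244979)×(1.324772 - 1.930000)/(-0.244979 - 1.724900)
       = 1.400040
Iteration 3:
  f(1.324772) = -0.244979
  f(1.400040) = -0.039889
  x_4 = 1.400040 - (-0.039889)×(1.400040 - 1.324772)/(-0.039889 - (-0.244979))
       = 1.414679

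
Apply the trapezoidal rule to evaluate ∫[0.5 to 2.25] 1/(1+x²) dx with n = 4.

f(x) = 1/(1+x²)
a = 0.5, b = 2.25, n = 4
h = (b - a)/n = 0.437500

Trapezoidal rule: (h/2)[f(x₀) + 2f(x₁) + 2f(x₂) + ... + f(xₙ)]

x_0 = 0.5000, f(x_0) = 0.800000, coefficient = 1
x_1 = 0.9375, f(x_1) = 0.532225, coefficient = 2
x_2 = 1.3750, f(x_2) = 0.345946, coefficient = 2
x_3 = 1.8125, f(x_3) = 0.233364, coefficient = 2
x_4 = 2.2500, f(x_4) = 0.164948, coefficient = 1

I ≈ (0.437500/2) × 3.188017 = 0.697379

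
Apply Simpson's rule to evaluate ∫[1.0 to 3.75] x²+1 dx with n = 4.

f(x) = x²+1
a = 1.0, b = 3.75, n = 4
h = (b - a)/n = 0.687500

Simpson's rule: (h/3)[f(x₀) + 4f(x₁) + 2f(x₂) + ... + f(xₙ)]

x_0 = 1.0000, f(x_0) = 2.000000, coefficient = 1
x_1 = 1.6875, f(x_1) = 3.847656, coefficient = 4
x_2 = 2.3750, f(x_2) = 6.640625, coefficient = 2
x_3 = 3.0625, f(x_3) = 10.378906, coefficient = 4
x_4 = 3.7500, f(x_4) = 15.062500, coefficient = 1

I ≈ (0.687500/3) × 87.250000 = 19.994792
Exact value: 19.994792
Error: 0.000000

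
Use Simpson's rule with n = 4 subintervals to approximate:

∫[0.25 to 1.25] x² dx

f(x) = x²
a = 0.25, b = 1.25, n = 4
h = (b - a)/n = 0.250000

Simpson's rule: (h/3)[f(x₀) + 4f(x₁) + 2f(x₂) + ... + f(xₙ)]

x_0 = 0.2500, f(x_0) = 0.062500, coefficient = 1
x_1 = 0.5000, f(x_1) = 0.250000, coefficient = 4
x_2 = 0.7500, f(x_2) = 0.562500, coefficient = 2
x_3 = 1.0000, f(x_3) = 1.000000, coefficient = 4
x_4 = 1.2500, f(x_4) = 1.562500, coefficient = 1

I ≈ (0.250000/3) × 7.750000 = 0.645833
Exact value: 0.645833
Error: 0.000000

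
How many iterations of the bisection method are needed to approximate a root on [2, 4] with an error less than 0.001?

We need (b-a)/2^n ≤ 0.001
(4 - 2)/2^n ≤ 0.001
2/2^n ≤ 0.001
2^n ≥ 2000
n ≥ log₂(2000) = 10.97
n ≥ 11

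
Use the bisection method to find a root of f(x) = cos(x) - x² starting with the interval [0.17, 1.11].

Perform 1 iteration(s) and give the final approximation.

f(x) = cos(x) - x²
Initial interval: [0.17, 1.11]

Iteration 1:
  c_1 = (0.170000 + 1.110000)/2 = 0.640000
  f(c_1) = f(0.640000) = 0.392496
  f(a) × f(c) ≥ 0, new interval: [0.640000, 1.110000]

After 1 iteration(s), the approximation is c_1 = 0.640000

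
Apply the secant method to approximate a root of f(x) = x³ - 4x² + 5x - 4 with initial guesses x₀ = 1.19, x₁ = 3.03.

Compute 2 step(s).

f(x) = x³ - 4x² + 5x - 4
x₀ = 1.19, x₁ = 3.03

Secant formula: x_{n+1} = x_n - f(x_n)(x_n - x_{n-1})/(f(x_n) - f(x_{n-1}))

Iteration 1:
  f(1.190000) = -2.029241
  f(3.030000) = 2.244527
  x_2 = 3.030000 - 2.244527×(3.030000 - 1.190000)/(2.244527 - (-2.029241))
       = 2.063656
Iteration 2:
  f(3.030000) = 2.244527
  f(2.063656) = -1.927982
  x_3 = 2.063656 - (-1.927982)×(2.063656 - 3.030000)/(-1.927982 - 2.244527)
       = 2.510172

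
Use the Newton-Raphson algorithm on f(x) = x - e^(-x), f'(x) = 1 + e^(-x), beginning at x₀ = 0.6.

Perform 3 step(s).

f(x) = x - e^(-x)
f'(x) = 1 + e^(-x)
x₀ = 0.6

Newton-Raphson formula: x_{n+1} = x_n - f(x_n)/f'(x_n)

Iteration 1:
  f(0.600000) = 0.051188
  f'(0.600000) = 1.548812
  x_1 = 0.600000 - 0.051188/1.548812 = 0.566950
Iteration 2:
  f(0.566950) = -0.000303
  f'(0.566950) = 1.567253
  x_2 = 0.566950 - (-0.000303)/1.567253 = 0.567143
Iteration 3:
  f(0.567143) = 0.000000
  f'(0.567143) = 1.567143
  x_3 = 0.567143 - 0.000000/1.567143 = 0.567143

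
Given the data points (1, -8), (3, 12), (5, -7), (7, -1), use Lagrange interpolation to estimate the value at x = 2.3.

Lagrange interpolation formula:
P(x) = Σ yᵢ × Lᵢ(x)
where Lᵢ(x) = Π_{j≠i} (x - xⱼ)/(xᵢ - xⱼ)

L_0(2.3) = (2.3 - 3)/(1 - 3) × (2.3 - 5)/(1 - 5) × (2.3 - 7)/(1 - 7) = 0.185063
L_1(2.3) = (2.3 - 1)/(3 - 1) × (2.3 - 5)/(3 - 5) × (2.3 - 7)/(3 - 7) = 1.031062
L_2(2.3) = (2.3 - 1)/(5 - 1) × (2.3 - 3)/(5 - 3) × (2.3 - 7)/(5 - 7) = -0.267313
L_3(2.3) = (2.3 - 1)/(7 - 1) × (2.3 - 3)/(7 - 3) × (2.3 - 5)/(7 - 5) = 0.051188

P(2.3) = (-8)×L_0(2.3) + 12×L_1(2.3) + (-7)×L_2(2.3) + (-1)×L_3(2.3)
P(2.3) = 12.712250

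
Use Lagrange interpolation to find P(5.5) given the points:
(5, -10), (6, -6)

Lagrange interpolation formula:
P(x) = Σ yᵢ × Lᵢ(x)
where Lᵢ(x) = Π_{j≠i} (x - xⱼ)/(xᵢ - xⱼ)

L_0(5.5) = (5.5 - 6)/(5 - 6) = 0.500000
L_1(5.5) = (5.5 - 5)/(6 - 5) = 0.500000

P(5.5) = (-10)×L_0(5.5) + (-6)×L_1(5.5)
P(5.5) = -8.000000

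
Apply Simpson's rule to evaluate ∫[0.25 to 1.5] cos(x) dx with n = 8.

f(x) = cos(x)
a = 0.25, b = 1.5, n = 8
h = (b - a)/n = 0.156250

Simpson's rule: (h/3)[f(x₀) + 4f(x₁) + 2f(x₂) + ... + f(xₙ)]

x_0 = 0.2500, f(x_0) = 0.968912, coefficient = 1
x_1 = 0.4062, f(x_1) = 0.918609, coefficient = 4
x_2 = 0.5625, f(x_2) = 0.845924, coefficient = 2
x_3 = 0.7188, f(x_3) = 0.752629, coefficient = 4
x_4 = 0.8750, f(x_4) = 0.640997, coefficient = 2
x_5 = 1.0312, f(x_5) = 0.513747, coefficient = 4
x_6 = 1.1875, f(x_6) = 0.373980, coefficient = 2
x_7 = 1.3438, f(x_7) = 0.225101, coefficient = 4
x_8 = 1.5000, f(x_8) = 0.070737, coefficient = 1

I ≈ (0.156250/3) × 14.401796 = 0.750094
Exact value: 0.750091
Error: 0.000002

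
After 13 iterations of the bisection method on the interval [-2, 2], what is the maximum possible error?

Bisection error bound: |error| ≤ (b-a)/2^n
|error| ≤ (2 - (-2))/2^13 = 4/2^13
|error| ≤ 0.0004882812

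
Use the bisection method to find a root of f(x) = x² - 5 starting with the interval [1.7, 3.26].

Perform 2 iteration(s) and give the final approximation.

f(x) = x² - 5
Initial interval: [1.7, 3.26]

Iteration 1:
  c_1 = (1.700000 + 3.260000)/2 = 2.480000
  f(c_1) = f(2.480000) = 1.150400
  f(a) × f(c) < 0, new interval: [1.700000, 2.480000]
Iteration 2:
  c_2 = (1.700000 + 2.480000)/2 = 2.090000
  f(c_2) = f(2.090000) = -0.631900
  f(a) × f(c) ≥ 0, new interval: [2.090000, 2.480000]

After 2 iteration(s), the approximation is c_2 = 2.090000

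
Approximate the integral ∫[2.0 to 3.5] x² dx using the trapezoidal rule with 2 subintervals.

f(x) = x²
a = 2.0, b = 3.5, n = 2
h = (b - a)/n = 0.750000

Trapezoidal rule: (h/2)[f(x₀) + 2f(x₁) + 2f(x₂) + ... + f(xₙ)]

x_0 = 2.0000, f(x_0) = 4.000000, coefficient = 1
x_1 = 2.7500, f(x_1) = 7.562500, coefficient = 2
x_2 = 3.5000, f(x_2) = 12.250000, coefficient = 1

I ≈ (0.750000/2) × 31.375000 = 11.765625
Exact value: 11.625000
Error: 0.140625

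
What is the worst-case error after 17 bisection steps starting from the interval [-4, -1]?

Bisection error bound: |error| ≤ (b-a)/2^n
|error| ≤ (-1 - (-4))/2^17 = 3/2^17
|error| ≤ 0.0000228882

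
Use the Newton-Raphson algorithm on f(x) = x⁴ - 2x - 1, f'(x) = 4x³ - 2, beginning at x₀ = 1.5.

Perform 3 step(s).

f(x) = x⁴ - 2x - 1
f'(x) = 4x³ - 2
x₀ = 1.5

Newton-Raphson formula: x_{n+1} = x_n - f(x_n)/f'(x_n)

Iteration 1:
  f(1.500000) = 1.062500
  f'(1.500000) = 11.500000
  x_1 = 1.500000 - 1.062500/11.500000 = 1.407609
Iteration 2:
  f(1.407609) = 0.110579
  f'(1.407609) = 9.155931
  x_2 = 1.407609 - 0.110579/9.155931 = 1.395531
Iteration 3:
  f(1.395531) = 0.001724
  f'(1.395531) = 8.871234
  x_3 = 1.395531 - 0.001724/8.871234 = 1.395337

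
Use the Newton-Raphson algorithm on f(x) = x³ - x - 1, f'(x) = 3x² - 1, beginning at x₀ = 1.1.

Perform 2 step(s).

f(x) = x³ - x - 1
f'(x) = 3x² - 1
x₀ = 1.1

Newton-Raphson formula: x_{n+1} = x_n - f(x_n)/f'(x_n)

Iteration 1:
  f(1.100000) = -0.769000
  f'(1.100000) = 2.630000
  x_1 = 1.100000 - (-0.769000)/2.630000 = 1.392395
Iteration 2:
  f(1.392395) = 0.307132
  f'(1.392395) = 4.816295
  x_2 = 1.392395 - 0.307132/4.816295 = 1.328626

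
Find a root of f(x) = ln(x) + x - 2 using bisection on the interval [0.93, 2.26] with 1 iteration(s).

f(x) = ln(x) + x - 2
Initial interval: [0.93, 2.26]

Iteration 1:
  c_1 = (0.930000 + 2.260000)/2 = 1.595000
  f(c_1) = f(1.595000) = 0.061874
  f(a) × f(c) < 0, new interval: [0.930000, 1.595000]

After 1 iteration(s), the approximation is c_1 = 1.595000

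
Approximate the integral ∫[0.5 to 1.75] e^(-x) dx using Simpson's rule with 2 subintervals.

f(x) = e^(-x)
a = 0.5, b = 1.75, n = 2
h = (b - a)/n = 0.625000

Simpson's rule: (h/3)[f(x₀) + 4f(x₁) + 2f(x₂) + ... + f(xₙ)]

x_0 = 0.5000, f(x_0) = 0.606531, coefficient = 1
x_1 = 1.1250, f(x_1) = 0.324652, coefficient = 4
x_2 = 1.7500, f(x_2) = 0.173774, coefficient = 1

I ≈ (0.625000/3) × 2.078914 = 0.433107
Exact value: 0.432757
Error: 0.000350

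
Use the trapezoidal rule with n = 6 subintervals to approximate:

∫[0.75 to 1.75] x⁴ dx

f(x) = x⁴
a = 0.75, b = 1.75, n = 6
h = (b - a)/n = 0.166667

Trapezoidal rule: (h/2)[f(x₀) + 2f(x₁) + 2f(x₂) + ... + f(xₙ)]

x_0 = 0.7500, f(x_0) = 0.316406, coefficient = 1
x_1 = 0.9167, f(x_1) = 0.706067, coefficient = 2
x_2 = 1.0833, f(x_2) = 1.377363, coefficient = 2
x_3 = 1.2500, f(x_3) = 2.441406, coefficient = 2
x_4 = 1.4167, f(x_4) = 4.027826, coefficient = 2
x_5 = 1.5833, f(x_5) = 6.284770, coefficient = 2
x_6 = 1.7500, f(x_6) = 9.378906, coefficient = 1

I ≈ (0.166667/2) × 39.370177 = 3.280848
Exact value: 3.235156
Error: 0.045692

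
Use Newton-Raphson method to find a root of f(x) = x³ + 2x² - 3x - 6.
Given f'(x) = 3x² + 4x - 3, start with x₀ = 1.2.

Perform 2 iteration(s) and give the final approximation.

f(x) = x³ + 2x² - 3x - 6
f'(x) = 3x² + 4x - 3
x₀ = 1.2

Newton-Raphson formula: x_{n+1} = x_n - f(x_n)/f'(x_n)

Iteration 1:
  f(1.200000) = -4.992000
  f'(1.200000) = 6.120000
  x_1 = 1.200000 - (-4.992000)/6.120000 = 2.015686
Iteration 2:
  f(2.015686) = 4.268639
  f'(2.015686) = 17.251719
  x_2 = 2.015686 - 4.268639/17.251719 = 1.768254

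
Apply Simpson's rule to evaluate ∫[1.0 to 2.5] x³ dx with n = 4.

f(x) = x³
a = 1.0, b = 2.5, n = 4
h = (b - a)/n = 0.375000

Simpson's rule: (h/3)[f(x₀) + 4f(x₁) + 2f(x₂) + ... + f(xₙ)]

x_0 = 1.0000, f(x_0) = 1.000000, coefficient = 1
x_1 = 1.3750, f(x_1) = 2.599609, coefficient = 4
x_2 = 1.7500, f(x_2) = 5.359375, coefficient = 2
x_3 = 2.1250, f(x_3) = 9.595703, coefficient = 4
x_4 = 2.5000, f(x_4) = 15.625000, coefficient = 1

I ≈ (0.375000/3) × 76.125000 = 9.515625
Exact value: 9.515625
Error: 0.000000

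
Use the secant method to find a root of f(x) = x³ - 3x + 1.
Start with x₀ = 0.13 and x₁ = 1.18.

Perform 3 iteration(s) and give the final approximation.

f(x) = x³ - 3x + 1
x₀ = 0.13, x₁ = 1.18

Secant formula: x_{n+1} = x_n - f(x_n)(x_n - x_{n-1})/(f(x_n) - f(x_{n-1}))

Iteration 1:
  f(0.130000) = 0.612197
  f(1.180000) = -0.896968
  x_2 = 1.180000 - (-0.896968)×(1.180000 - 0.130000)/(-0.896968 - 0.612197)
       = 0.555935
Iteration 2:
  f(1.180000) = -0.896968
  f(0.555935) = -0.495987
  x_3 = 0.555935 - (-0.495987)×(0.555935 - 1.180000)/(-0.495987 - (-0.896968))
       = -0.215990
Iteration 3:
  f(0.555935) = -0.495987
  f(-0.215990) = 1.637893
  x_4 = -0.215990 - 1.637893×(-0.215990 - 0.555935)/(1.637893 - (-0.495987))
       = 0.376514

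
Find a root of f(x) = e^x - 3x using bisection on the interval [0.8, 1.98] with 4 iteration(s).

f(x) = e^x - 3x
Initial interval: [0.8, 1.98]

Iteration 1:
  c_1 = (0.800000 + 1.980000)/2 = 1.390000
  f(c_1) = f(1.390000) = -0.155150
  f(a) × f(c) ≥ 0, new interval: [1.390000, 1.980000]
Iteration 2:
  c_2 = (1.390000 + 1.980000)/2 = 1.685000
  f(c_2) = f(1.685000) = 0.337451
  f(a) × f(c) < 0, new interval: [1.390000, 1.685000]
Iteration 3:
  c_3 = (1.390000 + 1.685000)/2 = 1.537500
  f(c_3) = f(1.537500) = 0.040443
  f(a) × f(c) < 0, new interval: [1.390000, 1.537500]
Iteration 4:
  c_4 = (1.390000 + 1.537500)/2 = 1.463750
  f(c_4) = f(1.463750) = -0.069113
  f(a) × f(c) ≥ 0, new interval: [1.463750, 1.537500]

After 4 iteration(s), the approximation is c_4 = 1.463750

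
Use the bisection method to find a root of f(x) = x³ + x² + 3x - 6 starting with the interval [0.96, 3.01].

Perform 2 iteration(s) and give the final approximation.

f(x) = x³ + x² + 3x - 6
Initial interval: [0.96, 3.01]

Iteration 1:
  c_1 = (0.960000 + 3.010000)/2 = 1.985000
  f(c_1) = f(1.985000) = 11.716572
  f(a) × f(c) < 0, new interval: [0.960000, 1.985000]
Iteration 2:
  c_2 = (0.960000 + 1.985000)/2 = 1.472500
  f(c_2) = f(1.472500) = 3.778514
  f(a) × f(c) < 0, new interval: [0.960000, 1.472500]

After 2 iteration(s), the approximation is c_2 = 1.472500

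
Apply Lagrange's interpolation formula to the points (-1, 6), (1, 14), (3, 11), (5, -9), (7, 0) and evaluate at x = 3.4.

Lagrange interpolation formula:
P(x) = Σ yᵢ × Lᵢ(x)
where Lᵢ(x) = Π_{j≠i} (x - xⱼ)/(xᵢ - xⱼ)

L_0(3.4) = (3.4 - 1)/(-1 - 1) × (3.4 - 3)/(-1 - 3) × (3.4 - 5)/(-1 - 5) × (3.4 - 7)/(-1 - 7) = 0.014400
L_1(3.4) = (3.4 - (-1))/(1 - (-1)) × (3.4 - 3)/(1 - 3) × (3.4 - 5)/(1 - 5) × (3.4 - 7)/(1 - 7) = -0.105600
L_2(3.4) = (3.4 - (-1))/(3 - (-1)) × (3.4 - 1)/(3 - 1) × (3.4 - 5)/(3 - 5) × (3.4 - 7)/(3 - 7) = 0.950400
L_3(3.4) = (3.4 - (-1))/(5 - (-1)) × (3.4 - 1)/(5 - 1) × (3.4 - 3)/(5 - 3) × (3.4 - 7)/(5 - 7) = 0.158400
L_4(3.4) = (3.4 - (-1))/(7 - (-1)) × (3.4 - 1)/(7 - 1) × (3.4 - 3)/(7 - 3) × (3.4 - 5)/(7 - 5) = -0.017600

P(3.4) = 6×L_0(3.4) + 14×L_1(3.4) + 11×L_2(3.4) + (-9)×L_3(3.4) + 0×L_4(3.4)
P(3.4) = 7.636800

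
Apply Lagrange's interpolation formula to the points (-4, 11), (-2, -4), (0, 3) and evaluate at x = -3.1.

Lagrange interpolation formula:
P(x) = Σ yᵢ × Lᵢ(x)
where Lᵢ(x) = Π_{j≠i} (x - xⱼ)/(xᵢ - xⱼ)

L_0(-3.1) = (-3.1 - (-2))/(-4 - (-2)) × (-3.1 - 0)/(-4 - 0) = 0.426250
L_1(-3.1) = (-3.1 - (-4))/(-2 - (-4)) × (-3.1 - 0)/(-2 - 0) = 0.697500
L_2(-3.1) = (-3.1 - (-4))/(0 - (-4)) × (-3.1 - (-2))/(0 - (-2)) = -0.123750

P(-3.1) = 11×L_0(-3.1) + (-4)×L_1(-3.1) + 3×L_2(-3.1)
P(-3.1) = 1.527500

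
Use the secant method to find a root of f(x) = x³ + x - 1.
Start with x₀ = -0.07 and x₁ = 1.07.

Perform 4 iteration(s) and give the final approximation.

f(x) = x³ + x - 1
x₀ = -0.07, x₁ = 1.07

Secant formula: x_{n+1} = x_n - f(x_n)(x_n - x_{n-1})/(f(x_n) - f(x_{n-1}))

Iteration 1:
  f(-0.070000) = -1.070343
  f(1.070000) = 1.295043
  x_2 = 1.070000 - 1.295043×(1.070000 - (-0.070000))/(1.295043 - (-1.070343))
       = 0.445853
Iteration 2:
  f(1.070000) = 1.295043
  f(0.445853) = -0.465518
  x_3 = 0.445853 - (-0.465518)×(0.445853 - 1.070000)/(-0.465518 - 1.295043)
       = 0.610887
Iteration 3:
  f(0.445853) = -0.465518
  f(0.610887) = -0.161141
  x_4 = 0.610887 - (-0.161141)×(0.610887 - 0.445853)/(-0.161141 - (-0.465518))
       = 0.698258
Iteration 4:
  f(0.610887) = -0.161141
  f(0.698258) = 0.038703
  x_5 = 0.698258 - 0.038703×(0.698258 - 0.610887)/(0.038703 - (-0.161141))
       = 0.681337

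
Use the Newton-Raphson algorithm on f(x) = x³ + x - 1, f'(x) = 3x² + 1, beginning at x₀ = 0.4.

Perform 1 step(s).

f(x) = x³ + x - 1
f'(x) = 3x² + 1
x₀ = 0.4

Newton-Raphson formula: x_{n+1} = x_n - f(x_n)/f'(x_n)

Iteration 1:
  f(0.400000) = -0.536000
  f'(0.400000) = 1.480000
  x_1 = 0.400000 - (-0.536000)/1.480000 = 0.762162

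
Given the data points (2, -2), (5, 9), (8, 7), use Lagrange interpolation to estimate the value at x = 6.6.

Lagrange interpolation formula:
P(x) = Σ yᵢ × Lᵢ(x)
where Lᵢ(x) = Π_{j≠i} (x - xⱼ)/(xᵢ - xⱼ)

L_0(6.6) = (6.6 - 5)/(2 - 5) × (6.6 - 8)/(2 - 8) = -0.124444
L_1(6.6) = (6.6 - 2)/(5 - 2) × (6.6 - 8)/(5 - 8) = 0.715556
L_2(6.6) = (6.6 - 2)/(8 - 2) × (6.6 - 5)/(8 - 5) = 0.408889

P(6.6) = (-2)×L_0(6.6) + 9×L_1(6.6) + 7×L_2(6.6)
P(6.6) = 9.551111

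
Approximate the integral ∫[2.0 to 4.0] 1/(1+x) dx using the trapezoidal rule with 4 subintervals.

f(x) = 1/(1+x)
a = 2.0, b = 4.0, n = 4
h = (b - a)/n = 0.500000

Trapezoidal rule: (h/2)[f(x₀) + 2f(x₁) + 2f(x₂) + ... + f(xₙ)]

x_0 = 2.0000, f(x_0) = 0.333333, coefficient = 1
x_1 = 2.5000, f(x_1) = 0.285714, coefficient = 2
x_2 = 3.0000, f(x_2) = 0.250000, coefficient = 2
x_3 = 3.5000, f(x_3) = 0.222222, coefficient = 2
x_4 = 4.0000, f(x_4) = 0.200000, coefficient = 1

I ≈ (0.500000/2) × 2.049206 = 0.512302
Exact value: 0.510826
Error: 0.001476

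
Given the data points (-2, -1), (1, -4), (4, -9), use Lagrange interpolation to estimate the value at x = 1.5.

Lagrange interpolation formula:
P(x) = Σ yᵢ × Lᵢ(x)
where Lᵢ(x) = Π_{j≠i} (x - xⱼ)/(xᵢ - xⱼ)

L_0(1.5) = (1.5 - 1)/(-2 - 1) × (1.5 - 4)/(-2 - 4) = -0.069444
L_1(1.5) = (1.5 - (-2))/(1 - (-2)) × (1.5 - 4)/(1 - 4) = 0.972222
L_2(1.5) = (1.5 - (-2))/(4 - (-2)) × (1.5 - 1)/(4 - 1) = 0.097222

P(1.5) = (-1)×L_0(1.5) + (-4)×L_1(1.5) + (-9)×L_2(1.5)
P(1.5) = -4.694444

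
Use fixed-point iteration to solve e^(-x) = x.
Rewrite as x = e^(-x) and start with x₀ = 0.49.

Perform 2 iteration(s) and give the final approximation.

Equation: e^(-x) = x
Fixed-point form: x = e^(-x)
x₀ = 0.49

x_1 = g(0.490000) = 0.612626
x_2 = g(0.612626) = 0.541926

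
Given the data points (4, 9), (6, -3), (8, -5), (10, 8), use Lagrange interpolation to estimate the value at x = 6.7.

Lagrange interpolation formula:
P(x) = Σ yᵢ × Lᵢ(x)
where Lᵢ(x) = Π_{j≠i} (x - xⱼ)/(xᵢ - xⱼ)

L_0(6.7) = (6.7 - 6)/(4 - 6) × (6.7 - 8)/(4 - 8) × (6.7 - 10)/(4 - 10) = -0.062563
L_1(6.7) = (6.7 - 4)/(6 - 4) × (6.7 - 8)/(6 - 8) × (6.7 - 10)/(6 - 10) = 0.723937
L_2(6.7) = (6.7 - 4)/(8 - 4) × (6.7 - 6)/(8 - 6) × (6.7 - 10)/(8 - 10) = 0.389813
L_3(6.7) = (6.7 - 4)/(10 - 4) × (6.7 - 6)/(10 - 6) × (6.7 - 8)/(10 - 8) = -0.051188

P(6.7) = 9×L_0(6.7) + (-3)×L_1(6.7) + (-5)×L_2(6.7) + 8×L_3(6.7)
P(6.7) = -5.093438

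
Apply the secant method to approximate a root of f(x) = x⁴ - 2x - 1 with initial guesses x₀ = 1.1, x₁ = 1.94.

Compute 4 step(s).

f(x) = x⁴ - 2x - 1
x₀ = 1.1, x₁ = 1.94

Secant formula: x_{n+1} = x_n - f(x_n)(x_n - x_{n-1})/(f(x_n) - f(x_{n-1}))

Iteration 1:
  f(1.100000) = -1.735900
  f(1.940000) = 9.284685
  x_2 = 1.940000 - 9.284685×(1.940000 - 1.100000)/(9.284685 - (-1.735900))
       = 1.232312
Iteration 2:
  f(1.940000) = 9.284685
  f(1.232312) = -1.158500
  x_3 = 1.232312 - (-1.158500)×(1.232312 - 1.940000)/(-1.158500 - 9.284685)
       = 1.310818
Iteration 3:
  f(1.232312) = -1.158500
  f(1.310818) = -0.669272
  x_4 = 1.310818 - (-0.669272)×(1.310818 - 1.232312)/(-0.669272 - (-1.158500))
       = 1.418216
Iteration 4:
  f(1.310818) = -0.669272
  f(1.418216) = 0.209046
  x_5 = 1.418216 - 0.209046×(1.418216 - 1.310818)/(0.209046 - (-0.669272))
       = 1.392655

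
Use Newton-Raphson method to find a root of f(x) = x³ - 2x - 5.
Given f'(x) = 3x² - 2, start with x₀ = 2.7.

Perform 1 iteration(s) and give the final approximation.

f(x) = x³ - 2x - 5
f'(x) = 3x² - 2
x₀ = 2.7

Newton-Raphson formula: x_{n+1} = x_n - f(x_n)/f'(x_n)

Iteration 1:
  f(2.700000) = 9.283000
  f'(2.700000) = 19.870000
  x_1 = 2.700000 - 9.283000/19.870000 = 2.232813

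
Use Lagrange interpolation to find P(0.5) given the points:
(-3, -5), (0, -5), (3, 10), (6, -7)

Lagrange interpolation formula:
P(x) = Σ yᵢ × Lᵢ(x)
where Lᵢ(x) = Π_{j≠i} (x - xⱼ)/(xᵢ - xⱼ)

L_0(0.5) = (0.5 - 0)/(-3 - 0) × (0.5 - 3)/(-3 - 3) × (0.5 - 6)/(-3 - 6) = -0.042438
L_1(0.5) = (0.5 - (-3))/(0 - (-3)) × (0.5 - 3)/(0 - 3) × (0.5 - 6)/(0 - 6) = 0.891204
L_2(0.5) = (0.5 - (-3))/(3 - (-3)) × (0.5 - 0)/(3 - 0) × (0.5 - 6)/(3 - 6) = 0.178241
L_3(0.5) = (0.5 - (-3))/(6 - (-3)) × (0.5 - 0)/(6 - 0) × (0.5 - 3)/(6 - 3) = -0.027006

P(0.5) = (-5)×L_0(0.5) + (-5)×L_1(0.5) + 10×L_2(0.5) + (-7)×L_3(0.5)
P(0.5) = -2.272377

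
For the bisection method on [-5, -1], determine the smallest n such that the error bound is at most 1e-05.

We need (b-a)/2^n ≤ 1e-05
(-1 - (-5))/2^n ≤ 1e-05
4/2^n ≤ 1e-05
2^n ≥ 400000
n ≥ log₂(400000) = 18.61
n ≥ 19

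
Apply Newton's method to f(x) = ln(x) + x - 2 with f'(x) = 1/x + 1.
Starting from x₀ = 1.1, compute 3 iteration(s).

f(x) = ln(x) + x - 2
f'(x) = 1/x + 1
x₀ = 1.1

Newton-Raphson formula: x_{n+1} = x_n - f(x_n)/f'(x_n)

Iteration 1:
  f(1.100000) = -0.804690
  f'(1.100000) = 1.909091
  x_1 = 1.100000 - (-0.804690)/1.909091 = 1.521504
Iteration 2:
  f(1.521504) = -0.058796
  f'(1.521504) = 1.657244
  x_2 = 1.521504 - (-0.058796)/1.657244 = 1.556983
Iteration 3:
  f(1.556983) = -0.000268
  f'(1.556983) = 1.642268
  x_3 = 1.556983 - (-0.000268)/1.642268 = 1.557146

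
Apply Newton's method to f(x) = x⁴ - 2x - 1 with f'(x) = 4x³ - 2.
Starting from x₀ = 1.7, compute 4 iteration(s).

f(x) = x⁴ - 2x - 1
f'(x) = 4x³ - 2
x₀ = 1.7

Newton-Raphson formula: x_{n+1} = x_n - f(x_n)/f'(x_n)

Iteration 1:
  f(1.700000) = 3.952100
  f'(1.700000) = 17.652000
  x_1 = 1.700000 - 3.952100/17.652000 = 1.476110
Iteration 2:
  f(1.476110) = 0.795392
  f'(1.476110) = 10.865198
  x_2 = 1.476110 - 0.795392/10.865198 = 1.402905
Iteration 3:
  f(1.402905) = 0.067773
  f'(1.402905) = 9.044464
  x_3 = 1.402905 - 0.067773/9.044464 = 1.395412
Iteration 4:
  f(1.395412) = 0.000661
  f'(1.395412) = 8.868432
  x_4 = 1.395412 - 0.000661/8.868432 = 1.395337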